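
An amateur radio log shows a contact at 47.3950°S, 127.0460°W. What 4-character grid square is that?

CE62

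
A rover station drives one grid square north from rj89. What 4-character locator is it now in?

RK80

Latitude square 9; +1 → 10, wraps to 0, carry into field.
Latitude field J = 9; +1 → 10 = K.
The longitude characters are unchanged.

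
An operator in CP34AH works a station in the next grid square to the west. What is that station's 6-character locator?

CP24xh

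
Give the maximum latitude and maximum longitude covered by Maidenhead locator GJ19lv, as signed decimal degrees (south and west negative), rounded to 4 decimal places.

9.9167, -57.0000

Field G=6, J=9: +6·20° lon, +9·10° lat → SW at lon -60°, lat 0°.
Square 1, 9: +1·2° lon, +9·1° lat → SW at lon -58°, lat 9°.
Subsquare l=11, v=21: +11·0.0833333° lon, +21·0.0416667° lat → SW at lon -57.0833°, lat 9.875°.
Cell spans 0.0833333° lon × 0.0416667° lat. NE corner is SW corner plus one full cell.
latitude 9.9167, longitude -57.0000.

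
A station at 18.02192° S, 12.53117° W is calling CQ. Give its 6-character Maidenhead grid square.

IH31rx

Add 180° to longitude and 90° to latitude: 167.4688, 71.9781.
Field: lon ⌊167.4688/20⌋ = 8 → I; lat ⌊71.9781/10⌋ = 7 → H.
Square: lon ⌊7.4688/2⌋ = 3; lat ⌊1.9781/1⌋ = 1.
Subsquare: lon ⌊1.4688/0.0833333⌋ = 17 → r; lat ⌊0.9781/0.0416667⌋ = 23 → x.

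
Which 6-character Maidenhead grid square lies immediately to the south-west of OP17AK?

Longitude subsquare a = 0; −1 → -1, wraps to 23 = x, carry into square.
Longitude square 1; −1 → 0.
Latitude subsquare k = 10; −1 → 9 = j.

OP07xj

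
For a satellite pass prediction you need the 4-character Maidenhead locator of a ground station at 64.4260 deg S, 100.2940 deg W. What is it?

Add 180° to longitude and 90° to latitude: 79.71, 25.57.
Field: 79.71/20 → 3 → D, 25.57/10 → 2 → C; chars DC.
Square: 19.71/2 → 9, 5.57/1 → 5; chars 95.

DC95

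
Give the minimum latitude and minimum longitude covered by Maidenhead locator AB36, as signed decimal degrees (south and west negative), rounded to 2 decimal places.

Field A=0, B=1: +0·20° lon, +1·10° lat → SW at lon -180°, lat -80°.
Square 3, 6: +3·2° lon, +6·1° lat → SW at lon -174°, lat -74°.
latitude -74.00, longitude -174.00.

-74.00, -174.00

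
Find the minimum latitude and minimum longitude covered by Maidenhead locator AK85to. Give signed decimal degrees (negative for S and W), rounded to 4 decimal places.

15.5833, -162.4167

Field A=0, K=10: +0·20° lon, +10·10° lat → SW at lon -180°, lat 10°.
Square 8, 5: +8·2° lon, +5·1° lat → SW at lon -164°, lat 15°.
Subsquare t=19, o=14: +19·0.0833333° lon, +14·0.0416667° lat → SW at lon -162.417°, lat 15.5833°.
latitude 15.5833, longitude -162.4167.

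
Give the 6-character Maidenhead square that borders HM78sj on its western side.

Longitude subsquare s = 18; −1 → 17 = r.
The latitude characters are unchanged.

HM78rj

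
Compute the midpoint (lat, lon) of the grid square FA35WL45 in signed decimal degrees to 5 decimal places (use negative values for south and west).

Field F=5, A=0: +5·20° lon, +0·10° lat → SW at lon -80°, lat -90°.
Square 3, 5: +3·2° lon, +5·1° lat → SW at lon -74°, lat -85°.
Subsquare w=22, l=11: +22·0.0833333° lon, +11·0.0416667° lat → SW at lon -72.1667°, lat -84.5417°.
Extended square 4, 5: +4·0.00833333° lon, +5·0.00416667° lat → SW at lon -72.1333°, lat -84.5208°.
Cell spans 0.00833333° lon × 0.00416667° lat. Centre is SW corner plus half of each.
latitude -84.51875, longitude -72.12917.

-84.51875, -72.12917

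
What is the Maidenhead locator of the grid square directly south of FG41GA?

FG40gx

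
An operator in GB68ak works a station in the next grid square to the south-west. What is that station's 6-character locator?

Longitude subsquare a = 0; −1 → -1, wraps to 23 = x, carry into square.
Longitude square 6; −1 → 5.
Latitude subsquare k = 10; −1 → 9 = j.

GB58xj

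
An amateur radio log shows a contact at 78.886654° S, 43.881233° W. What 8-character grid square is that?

GB81bc47

Offset from 180°W / 90°S: lon 136.11877°, lat 11.11335°.
Field: 136.11877/20 → 6 → G, 11.11335/10 → 1 → B; chars GB.
Square: 16.11877/2 → 8, 1.11335/1 → 1; chars 81.
Subsquare: 0.11877/0.0833333 → 1 → b, 0.11335/0.0416667 → 2 → c; chars bc.
Extended square: 0.03543/0.00833333 → 4, 0.03001/0.00416667 → 7; chars 47.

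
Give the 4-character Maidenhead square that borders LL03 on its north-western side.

KL94

Longitude square 0; −1 → -1, wraps to 9, carry into field.
Longitude field L = 11; −1 → 10 = K.
Latitude square 3; +1 → 4.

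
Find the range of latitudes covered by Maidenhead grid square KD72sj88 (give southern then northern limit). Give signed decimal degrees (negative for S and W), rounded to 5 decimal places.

-57.59167, -57.58750

Field K=10, D=3: +10·20° lon, +3·10° lat → SW at lon 20°, lat -60°.
Square 7, 2: +7·2° lon, +2·1° lat → SW at lon 34°, lat -58°.
Subsquare s=18, j=9: +18·0.0833333° lon, +9·0.0416667° lat → SW at lon 35.5°, lat -57.625°.
Extended square 8, 8: +8·0.00833333° lon, +8·0.00416667° lat → SW at lon 35.5667°, lat -57.5917°.
Cell spans 0.00833333° lon × 0.00416667° lat.
south -57.59167, north -57.58750.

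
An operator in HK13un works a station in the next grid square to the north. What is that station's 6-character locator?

Latitude subsquare n = 13; +1 → 14 = o.
The longitude characters are unchanged.

HK13uo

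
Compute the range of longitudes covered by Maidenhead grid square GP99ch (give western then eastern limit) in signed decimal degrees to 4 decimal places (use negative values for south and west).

-41.8333, -41.7500

Field G=6, P=15: +6·20° lon, +15·10° lat → SW at lon -60°, lat 60°.
Square 9, 9: +9·2° lon, +9·1° lat → SW at lon -42°, lat 69°.
Subsquare c=2, h=7: +2·0.0833333° lon, +7·0.0416667° lat → SW at lon -41.8333°, lat 69.2917°.
Cell spans 0.0833333° lon × 0.0416667° lat.
west -41.8333, east -41.7500.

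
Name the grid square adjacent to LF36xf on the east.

Longitude subsquare x = 23; +1 → 24, wraps to 0 = a, carry into square.
Longitude square 3; +1 → 4.
The latitude characters are unchanged.

LF46af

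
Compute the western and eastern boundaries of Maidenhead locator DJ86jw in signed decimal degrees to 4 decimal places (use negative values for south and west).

-103.2500, -103.1667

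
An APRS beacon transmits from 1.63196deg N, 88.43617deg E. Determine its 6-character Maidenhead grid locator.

NJ41fp

Add 180° to longitude and 90° to latitude: 268.4362, 91.6320.
Field (20°×10°, letters A–R): 268.4362/20 → 13 → N, 91.6320/10 → 9 → J; chars NJ.
Square (2°×1°, digits 0–9): 8.4362/2 → 4, 1.6320/1 → 1; chars 41.
Subsquare (5′×2.5′, letters a–x): 0.4362/0.0833333 → 5 → f, 0.6320/0.0416667 → 15 → p; chars fp.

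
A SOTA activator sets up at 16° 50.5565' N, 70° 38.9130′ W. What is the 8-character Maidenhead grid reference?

FK46qu22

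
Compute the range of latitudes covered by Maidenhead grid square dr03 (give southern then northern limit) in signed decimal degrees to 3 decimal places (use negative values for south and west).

83.000, 84.000

Field D=3, R=17: +3·20° lon, +17·10° lat → SW at lon -120°, lat 80°.
Square 0, 3: +0·2° lon, +3·1° lat → SW at lon -120°, lat 83°.
Cell spans 2° lon × 1° lat.
south 83.000, north 84.000.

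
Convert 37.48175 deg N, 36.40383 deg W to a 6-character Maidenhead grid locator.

HM17tl

Add 180° to longitude and 90° to latitude: 143.5962, 127.4818.
Field: 143.5962/20 → 7 → H, 127.4818/10 → 12 → M; chars HM.
Square: 3.5962/2 → 1, 7.4818/1 → 7; chars 17.
Subsquare: 1.5962/0.0833333 → 19 → t, 0.4818/0.0416667 → 11 → l; chars tl.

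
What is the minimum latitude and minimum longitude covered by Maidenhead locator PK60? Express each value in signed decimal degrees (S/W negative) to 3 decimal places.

10.000, 132.000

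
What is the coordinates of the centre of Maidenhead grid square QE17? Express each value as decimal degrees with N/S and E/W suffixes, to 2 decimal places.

Field Q=16, E=4: +16·20° lon, +4·10° lat → SW at lon 140°, lat -50°.
Square 1, 7: +1·2° lon, +7·1° lat → SW at lon 142°, lat -43°.
Cell spans 2° lon × 1° lat. Centre is SW corner plus half of each.
latitude 42.50° S, longitude 143.00° E.

42.50° S, 143.00° E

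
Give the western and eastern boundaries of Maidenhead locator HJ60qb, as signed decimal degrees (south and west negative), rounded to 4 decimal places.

-26.6667, -26.5833

Field H=7, J=9: +7·20° lon, +9·10° lat → SW at lon -40°, lat 0°.
Square 6, 0: +6·2° lon, +0·1° lat → SW at lon -28°, lat 0°.
Subsquare q=16, b=1: +16·0.0833333° lon, +1·0.0416667° lat → SW at lon -26.6667°, lat 0.0416667°.
Cell spans 0.0833333° lon × 0.0416667° lat.
west -26.6667, east -26.5833.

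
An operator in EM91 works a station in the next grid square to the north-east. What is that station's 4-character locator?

FM02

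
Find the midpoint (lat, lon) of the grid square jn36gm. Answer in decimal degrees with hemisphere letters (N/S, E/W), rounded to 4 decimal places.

46.5208° N, 6.5417° E

Field J=9, N=13: +9·20° lon, +13·10° lat → SW at lon 0°, lat 40°.
Square 3, 6: +3·2° lon, +6·1° lat → SW at lon 6°, lat 46°.
Subsquare g=6, m=12: +6·0.0833333° lon, +12·0.0416667° lat → SW at lon 6.5°, lat 46.5°.
Cell spans 0.0833333° lon × 0.0416667° lat. Centre is SW corner plus half of each.
latitude 46.5208° N, longitude 6.5417° E.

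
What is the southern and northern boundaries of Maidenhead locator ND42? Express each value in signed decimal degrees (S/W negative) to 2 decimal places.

Field N=13, D=3: +13·20° lon, +3·10° lat → SW at lon 80°, lat -60°.
Square 4, 2: +4·2° lon, +2·1° lat → SW at lon 88°, lat -58°.
Cell spans 2° lon × 1° lat.
south -58.00, north -57.00.

-58.00, -57.00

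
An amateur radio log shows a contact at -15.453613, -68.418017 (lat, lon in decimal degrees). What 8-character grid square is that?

FH54sn91

Shift to the Maidenhead origin (180°W, 90°S): lon 111.58198, lat 74.54639.
Field (20°×10°, letters A–R): 111.58198/20 → 5 → F, 74.54639/10 → 7 → H; chars FH.
Square (2°×1°, digits 0–9): 11.58198/2 → 5, 4.54639/1 → 4; chars 54.
Subsquare (5′×2.5′, letters a–x): 1.58198/0.0833333 → 18 → s, 0.54639/0.0416667 → 13 → n; chars sn.
Extended square (30″×15″, digits 0–9): 0.08198/0.00833333 → 9, 0.00472/0.00416667 → 1; chars 91.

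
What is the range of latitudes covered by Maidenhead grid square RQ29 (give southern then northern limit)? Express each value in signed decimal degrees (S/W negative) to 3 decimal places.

79.000, 80.000

Field R=17, Q=16: +17·20° lon, +16·10° lat → SW at lon 160°, lat 70°.
Square 2, 9: +2·2° lon, +9·1° lat → SW at lon 164°, lat 79°.
Cell spans 2° lon × 1° lat.
south 79.000, north 80.000.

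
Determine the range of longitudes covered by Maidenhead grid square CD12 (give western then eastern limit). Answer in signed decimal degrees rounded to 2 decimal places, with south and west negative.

-138.00, -136.00

Field C=2, D=3: +2·20° lon, +3·10° lat → SW at lon -140°, lat -60°.
Square 1, 2: +1·2° lon, +2·1° lat → SW at lon -138°, lat -58°.
Cell spans 2° lon × 1° lat.
west -138.00, east -136.00.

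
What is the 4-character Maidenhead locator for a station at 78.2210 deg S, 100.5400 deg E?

OB01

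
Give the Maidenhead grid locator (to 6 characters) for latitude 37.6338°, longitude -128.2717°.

CM57up

Offset from 180°W / 90°S: lon 51.7283°, lat 127.6338°.
Field: 51.7283/20 → 2 → C, 127.6338/10 → 12 → M; chars CM.
Square: 11.7283/2 → 5, 7.6338/1 → 7; chars 57.
Subsquare: 1.7283/0.0833333 → 20 → u, 0.6338/0.0416667 → 15 → p; chars up.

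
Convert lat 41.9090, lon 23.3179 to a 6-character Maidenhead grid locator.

KN11pv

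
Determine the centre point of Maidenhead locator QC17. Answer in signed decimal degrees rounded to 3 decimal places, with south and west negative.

Field Q=16, C=2: +16·20° lon, +2·10° lat → SW at lon 140°, lat -70°.
Square 1, 7: +1·2° lon, +7·1° lat → SW at lon 142°, lat -63°.
Cell spans 2° lon × 1° lat. Centre is SW corner plus half of each.
latitude -62.500, longitude 143.000.

-62.500, 143.000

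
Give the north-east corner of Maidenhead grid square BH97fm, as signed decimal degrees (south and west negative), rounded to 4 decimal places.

-12.4583, -141.5000

Field B=1, H=7: +1·20° lon, +7·10° lat → SW at lon -160°, lat -20°.
Square 9, 7: +9·2° lon, +7·1° lat → SW at lon -142°, lat -13°.
Subsquare f=5, m=12: +5·0.0833333° lon, +12·0.0416667° lat → SW at lon -141.583°, lat -12.5°.
Cell spans 0.0833333° lon × 0.0416667° lat. NE corner is SW corner plus one full cell.
latitude -12.4583, longitude -141.5000.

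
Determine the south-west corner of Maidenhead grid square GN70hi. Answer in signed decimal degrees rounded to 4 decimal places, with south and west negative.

40.3333, -45.4167

Field G=6, N=13: +6·20° lon, +13·10° lat → SW at lon -60°, lat 40°.
Square 7, 0: +7·2° lon, +0·1° lat → SW at lon -46°, lat 40°.
Subsquare h=7, i=8: +7·0.0833333° lon, +8·0.0416667° lat → SW at lon -45.4167°, lat 40.3333°.
latitude 40.3333, longitude -45.4167.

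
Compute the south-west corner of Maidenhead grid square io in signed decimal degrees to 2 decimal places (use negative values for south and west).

Field I=8, O=14: +8·20° lon, +14·10° lat → SW at lon -20°, lat 50°.
latitude 50.00, longitude -20.00.

50.00, -20.00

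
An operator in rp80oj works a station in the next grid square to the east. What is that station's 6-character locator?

RP80pj

Longitude subsquare o = 14; +1 → 15 = p.
The latitude characters are unchanged.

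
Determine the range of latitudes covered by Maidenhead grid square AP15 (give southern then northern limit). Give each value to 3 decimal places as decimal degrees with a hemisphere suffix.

Field A=0, P=15: +0·20° lon, +15·10° lat → SW at lon -180°, lat 60°.
Square 1, 5: +1·2° lon, +5·1° lat → SW at lon -178°, lat 65°.
Cell spans 2° lon × 1° lat.
south 65.000° N, north 66.000° N.

65.000° N, 66.000° N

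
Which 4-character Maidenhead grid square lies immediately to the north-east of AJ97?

BJ08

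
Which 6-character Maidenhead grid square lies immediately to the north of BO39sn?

BO39so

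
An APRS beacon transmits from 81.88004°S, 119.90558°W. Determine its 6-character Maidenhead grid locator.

Add 180° to longitude and 90° to latitude: 60.0944, 8.1200.
Field: lon ⌊60.0944/20⌋ = 3 → D; lat ⌊8.1200/10⌋ = 0 → A.
Square: lon ⌊0.0944/2⌋ = 0; lat ⌊8.1200/1⌋ = 8.
Subsquare: lon ⌊0.0944/0.0833333⌋ = 1 → b; lat ⌊0.1200/0.0416667⌋ = 2 → c.

DA08bc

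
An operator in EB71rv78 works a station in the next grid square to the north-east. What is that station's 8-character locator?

EB71rv89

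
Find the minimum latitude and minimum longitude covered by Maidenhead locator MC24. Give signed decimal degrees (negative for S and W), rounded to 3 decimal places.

-66.000, 64.000

Field M=12, C=2: +12·20° lon, +2·10° lat → SW at lon 60°, lat -70°.
Square 2, 4: +2·2° lon, +4·1° lat → SW at lon 64°, lat -66°.
latitude -66.000, longitude 64.000.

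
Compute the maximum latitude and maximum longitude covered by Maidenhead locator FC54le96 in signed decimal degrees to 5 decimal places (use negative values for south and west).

-65.80417, -69.00000

Field F=5, C=2: +5·20° lon, +2·10° lat → SW at lon -80°, lat -70°.
Square 5, 4: +5·2° lon, +4·1° lat → SW at lon -70°, lat -66°.
Subsquare l=11, e=4: +11·0.0833333° lon, +4·0.0416667° lat → SW at lon -69.0833°, lat -65.8333°.
Extended square 9, 6: +9·0.00833333° lon, +6·0.00416667° lat → SW at lon -69.0083°, lat -65.8083°.
Cell spans 0.00833333° lon × 0.00416667° lat. NE corner is SW corner plus one full cell.
latitude -65.80417, longitude -69.00000.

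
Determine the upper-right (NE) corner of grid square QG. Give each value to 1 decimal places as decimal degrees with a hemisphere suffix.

20.0° S, 160.0° E

Field Q=16, G=6: +16·20° lon, +6·10° lat → SW at lon 140°, lat -30°.
Cell spans 20° lon × 10° lat. NE corner is SW corner plus one full cell.
latitude 20.0° S, longitude 160.0° E.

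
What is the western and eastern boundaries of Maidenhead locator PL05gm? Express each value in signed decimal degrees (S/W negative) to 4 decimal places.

Field P=15, L=11: +15·20° lon, +11·10° lat → SW at lon 120°, lat 20°.
Square 0, 5: +0·2° lon, +5·1° lat → SW at lon 120°, lat 25°.
Subsquare g=6, m=12: +6·0.0833333° lon, +12·0.0416667° lat → SW at lon 120.5°, lat 25.5°.
Cell spans 0.0833333° lon × 0.0416667° lat.
west 120.5000, east 120.5833.

120.5000, 120.5833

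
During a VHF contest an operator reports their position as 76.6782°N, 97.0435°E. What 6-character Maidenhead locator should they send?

NQ86mq

Offset from 180°W / 90°S: lon 277.0435°, lat 166.6782°.
Field: 277.0435/20 → 13 → N, 166.6782/10 → 16 → Q; chars NQ.
Square: 17.0435/2 → 8, 6.6782/1 → 6; chars 86.
Subsquare: 1.0435/0.0833333 → 12 → m, 0.6782/0.0416667 → 16 → q; chars mq.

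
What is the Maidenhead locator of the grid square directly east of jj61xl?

Longitude subsquare x = 23; +1 → 24, wraps to 0 = a, carry into square.
Longitude square 6; +1 → 7.
The latitude characters are unchanged.

JJ71al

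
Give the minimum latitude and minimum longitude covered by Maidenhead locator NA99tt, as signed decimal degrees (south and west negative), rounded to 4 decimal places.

-80.2083, 99.5833

Field N=13, A=0: +13·20° lon, +0·10° lat → SW at lon 80°, lat -90°.
Square 9, 9: +9·2° lon, +9·1° lat → SW at lon 98°, lat -81°.
Subsquare t=19, t=19: +19·0.0833333° lon, +19·0.0416667° lat → SW at lon 99.5833°, lat -80.2083°.
latitude -80.2083, longitude 99.5833.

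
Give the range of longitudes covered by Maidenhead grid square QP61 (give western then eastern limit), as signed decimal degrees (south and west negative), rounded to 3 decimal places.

152.000, 154.000

Field Q=16, P=15: +16·20° lon, +15·10° lat → SW at lon 140°, lat 60°.
Square 6, 1: +6·2° lon, +1·1° lat → SW at lon 152°, lat 61°.
Cell spans 2° lon × 1° lat.
west 152.000, east 154.000.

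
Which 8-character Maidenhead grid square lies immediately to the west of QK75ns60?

Longitude extended square 6; −1 → 5.
The latitude characters are unchanged.

QK75ns50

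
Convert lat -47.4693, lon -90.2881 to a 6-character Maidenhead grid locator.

EE42um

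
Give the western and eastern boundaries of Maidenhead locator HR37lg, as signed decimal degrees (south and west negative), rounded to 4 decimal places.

Field H=7, R=17: +7·20° lon, +17·10° lat → SW at lon -40°, lat 80°.
Square 3, 7: +3·2° lon, +7·1° lat → SW at lon -34°, lat 87°.
Subsquare l=11, g=6: +11·0.0833333° lon, +6·0.0416667° lat → SW at lon -33.0833°, lat 87.25°.
Cell spans 0.0833333° lon × 0.0416667° lat.
west -33.0833, east -33.0000.

-33.0833, -33.0000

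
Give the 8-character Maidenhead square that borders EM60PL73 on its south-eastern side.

EM60pl82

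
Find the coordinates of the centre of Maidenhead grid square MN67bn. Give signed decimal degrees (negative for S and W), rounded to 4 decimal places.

Field M=12, N=13: +12·20° lon, +13·10° lat → SW at lon 60°, lat 40°.
Square 6, 7: +6·2° lon, +7·1° lat → SW at lon 72°, lat 47°.
Subsquare b=1, n=13: +1·0.0833333° lon, +13·0.0416667° lat → SW at lon 72.0833°, lat 47.5417°.
Cell spans 0.0833333° lon × 0.0416667° lat. Centre is SW corner plus half of each.
latitude 47.5625, longitude 72.1250.

47.5625, 72.1250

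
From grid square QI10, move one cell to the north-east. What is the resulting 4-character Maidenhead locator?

QI21

Longitude square 1; +1 → 2.
Latitude square 0; +1 → 1.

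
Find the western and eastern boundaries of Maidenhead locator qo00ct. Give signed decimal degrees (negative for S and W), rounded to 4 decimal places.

Field Q=16, O=14: +16·20° lon, +14·10° lat → SW at lon 140°, lat 50°.
Square 0, 0: +0·2° lon, +0·1° lat → SW at lon 140°, lat 50°.
Subsquare c=2, t=19: +2·0.0833333° lon, +19·0.0416667° lat → SW at lon 140.167°, lat 50.7917°.
Cell spans 0.0833333° lon × 0.0416667° lat.
west 140.1667, east 140.2500.

140.1667, 140.2500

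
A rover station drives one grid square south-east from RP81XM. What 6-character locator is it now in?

RP91al

Longitude subsquare x = 23; +1 → 24, wraps to 0 = a, carry into square.
Longitude square 8; +1 → 9.
Latitude subsquare m = 12; −1 → 11 = l.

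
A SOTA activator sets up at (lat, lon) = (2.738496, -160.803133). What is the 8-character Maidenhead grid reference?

AJ92or37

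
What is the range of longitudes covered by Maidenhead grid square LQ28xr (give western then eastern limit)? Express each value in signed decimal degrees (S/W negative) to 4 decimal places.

Field L=11, Q=16: +11·20° lon, +16·10° lat → SW at lon 40°, lat 70°.
Square 2, 8: +2·2° lon, +8·1° lat → SW at lon 44°, lat 78°.
Subsquare x=23, r=17: +23·0.0833333° lon, +17·0.0416667° lat → SW at lon 45.9167°, lat 78.7083°.
Cell spans 0.0833333° lon × 0.0416667° lat.
west 45.9167, east 46.0000.

45.9167, 46.0000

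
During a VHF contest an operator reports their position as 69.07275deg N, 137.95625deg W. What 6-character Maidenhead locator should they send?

Offset from 180°W / 90°S: lon 42.0437°, lat 159.0727°.
Field: lon ⌊42.0437/20⌋ = 2 → C; lat ⌊159.0727/10⌋ = 15 → P.
Square: lon ⌊2.0437/2⌋ = 1; lat ⌊9.0727/1⌋ = 9.
Subsquare: lon ⌊0.0437/0.0833333⌋ = 0 → a; lat ⌊0.0727/0.0416667⌋ = 1 → b.

CP19ab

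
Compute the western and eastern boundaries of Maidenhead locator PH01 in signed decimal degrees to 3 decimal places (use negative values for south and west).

120.000, 122.000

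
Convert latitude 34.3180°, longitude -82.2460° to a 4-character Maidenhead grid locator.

EM84

Add 180° to longitude and 90° to latitude: 97.75, 124.32.
Field: lon ⌊97.75/20⌋ = 4 → E; lat ⌊124.32/10⌋ = 12 → M.
Square: lon ⌊17.75/2⌋ = 8; lat ⌊4.32/1⌋ = 4.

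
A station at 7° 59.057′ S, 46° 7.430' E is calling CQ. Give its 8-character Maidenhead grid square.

LI32ba43

Shift to the Maidenhead origin (180°W, 90°S): lon 226.12383, lat 82.01572.
Field: 226.12383/20 → 11 → L, 82.01572/10 → 8 → I; chars LI.
Square: 6.12383/2 → 3, 2.01572/1 → 2; chars 32.
Subsquare: 0.12383/0.0833333 → 1 → b, 0.01572/0.0416667 → 0 → a; chars ba.
Extended square: 0.04050/0.00833333 → 4, 0.01572/0.00416667 → 3; chars 43.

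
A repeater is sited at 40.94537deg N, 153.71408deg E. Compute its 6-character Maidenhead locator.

QN60uw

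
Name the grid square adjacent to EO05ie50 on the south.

EO05id59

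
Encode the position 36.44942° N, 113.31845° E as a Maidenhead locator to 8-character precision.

OM66pk87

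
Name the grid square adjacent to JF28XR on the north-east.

Longitude subsquare x = 23; +1 → 24, wraps to 0 = a, carry into square.
Longitude square 2; +1 → 3.
Latitude subsquare r = 17; +1 → 18 = s.

JF38as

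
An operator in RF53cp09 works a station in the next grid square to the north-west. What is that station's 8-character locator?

RF53bq90

Longitude extended square 0; −1 → -1, wraps to 9, carry into subsquare.
Longitude subsquare c = 2; −1 → 1 = b.
Latitude extended square 9; +1 → 10, wraps to 0, carry into subsquare.
Latitude subsquare p = 15; +1 → 16 = q.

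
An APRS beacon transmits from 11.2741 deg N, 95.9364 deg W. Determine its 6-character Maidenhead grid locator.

Shift to the Maidenhead origin (180°W, 90°S): lon 84.0636, lat 101.2741.
Field: lon ⌊84.0636/20⌋ = 4 → E; lat ⌊101.2741/10⌋ = 10 → K.
Square: lon ⌊4.0636/2⌋ = 2; lat ⌊1.2741/1⌋ = 1.
Subsquare: lon ⌊0.0636/0.0833333⌋ = 0 → a; lat ⌊0.2741/0.0416667⌋ = 6 → g.

EK21ag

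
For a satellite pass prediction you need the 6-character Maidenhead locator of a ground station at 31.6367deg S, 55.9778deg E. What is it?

LF78xi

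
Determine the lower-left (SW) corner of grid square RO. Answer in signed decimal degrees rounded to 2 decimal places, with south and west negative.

50.00, 160.00

Field R=17, O=14: +17·20° lon, +14·10° lat → SW at lon 160°, lat 50°.
latitude 50.00, longitude 160.00.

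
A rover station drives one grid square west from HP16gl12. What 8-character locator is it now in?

Longitude extended square 1; −1 → 0.
The latitude characters are unchanged.

HP16gl02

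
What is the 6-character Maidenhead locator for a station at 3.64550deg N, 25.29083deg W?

HJ73ip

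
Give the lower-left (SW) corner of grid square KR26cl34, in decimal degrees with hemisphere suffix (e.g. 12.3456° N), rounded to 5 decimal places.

86.47500° N, 24.19167° E

Field K=10, R=17: +10·20° lon, +17·10° lat → SW at lon 20°, lat 80°.
Square 2, 6: +2·2° lon, +6·1° lat → SW at lon 24°, lat 86°.
Subsquare c=2, l=11: +2·0.0833333° lon, +11·0.0416667° lat → SW at lon 24.1667°, lat 86.4583°.
Extended square 3, 4: +3·0.00833333° lon, +4·0.00416667° lat → SW at lon 24.1917°, lat 86.475°.
latitude 86.47500° N, longitude 24.19167° E.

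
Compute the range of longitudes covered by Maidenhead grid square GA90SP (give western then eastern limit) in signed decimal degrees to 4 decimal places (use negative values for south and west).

Field G=6, A=0: +6·20° lon, +0·10° lat → SW at lon -60°, lat -90°.
Square 9, 0: +9·2° lon, +0·1° lat → SW at lon -42°, lat -90°.
Subsquare s=18, p=15: +18·0.0833333° lon, +15·0.0416667° lat → SW at lon -40.5°, lat -89.375°.
Cell spans 0.0833333° lon × 0.0416667° lat.
west -40.5000, east -40.4167.

-40.5000, -40.4167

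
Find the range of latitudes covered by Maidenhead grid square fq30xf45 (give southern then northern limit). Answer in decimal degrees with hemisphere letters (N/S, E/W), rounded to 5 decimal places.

70.22917° N, 70.23333° N

Field F=5, Q=16: +5·20° lon, +16·10° lat → SW at lon -80°, lat 70°.
Square 3, 0: +3·2° lon, +0·1° lat → SW at lon -74°, lat 70°.
Subsquare x=23, f=5: +23·0.0833333° lon, +5·0.0416667° lat → SW at lon -72.0833°, lat 70.2083°.
Extended square 4, 5: +4·0.00833333° lon, +5·0.00416667° lat → SW at lon -72.05°, lat 70.2292°.
Cell spans 0.00833333° lon × 0.00416667° lat.
south 70.22917° N, north 70.23333° N.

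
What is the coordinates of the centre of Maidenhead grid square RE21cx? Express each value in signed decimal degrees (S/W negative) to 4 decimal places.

Field R=17, E=4: +17·20° lon, +4·10° lat → SW at lon 160°, lat -50°.
Square 2, 1: +2·2° lon, +1·1° lat → SW at lon 164°, lat -49°.
Subsquare c=2, x=23: +2·0.0833333° lon, +23·0.0416667° lat → SW at lon 164.167°, lat -48.0417°.
Cell spans 0.0833333° lon × 0.0416667° lat. Centre is SW corner plus half of each.
latitude -48.0208, longitude 164.2083.

-48.0208, 164.2083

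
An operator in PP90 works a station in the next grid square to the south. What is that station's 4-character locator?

Latitude square 0; −1 → -1, wraps to 9, carry into field.
Latitude field P = 15; −1 → 14 = O.
The longitude characters are unchanged.

PO99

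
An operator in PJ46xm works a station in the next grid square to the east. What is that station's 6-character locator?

Longitude subsquare x = 23; +1 → 24, wraps to 0 = a, carry into square.
Longitude square 4; +1 → 5.
The latitude characters are unchanged.

PJ56am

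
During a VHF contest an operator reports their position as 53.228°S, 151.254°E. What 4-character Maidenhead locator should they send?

QD56

Add 180° to longitude and 90° to latitude: 331.25, 36.77.
Field: 331.25/20 → 16 → Q, 36.77/10 → 3 → D; chars QD.
Square: 11.25/2 → 5, 6.77/1 → 6; chars 56.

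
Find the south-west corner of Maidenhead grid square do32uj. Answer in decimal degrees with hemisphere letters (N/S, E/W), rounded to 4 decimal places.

52.3750° N, 112.3333° W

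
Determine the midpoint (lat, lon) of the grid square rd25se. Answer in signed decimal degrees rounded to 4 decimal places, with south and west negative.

-54.8125, 165.5417

Field R=17, D=3: +17·20° lon, +3·10° lat → SW at lon 160°, lat -60°.
Square 2, 5: +2·2° lon, +5·1° lat → SW at lon 164°, lat -55°.
Subsquare s=18, e=4: +18·0.0833333° lon, +4·0.0416667° lat → SW at lon 165.5°, lat -54.8333°.
Cell spans 0.0833333° lon × 0.0416667° lat. Centre is SW corner plus half of each.
latitude -54.8125, longitude 165.5417.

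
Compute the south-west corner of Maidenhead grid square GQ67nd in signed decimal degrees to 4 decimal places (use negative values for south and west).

Field G=6, Q=16: +6·20° lon, +16·10° lat → SW at lon -60°, lat 70°.
Square 6, 7: +6·2° lon, +7·1° lat → SW at lon -48°, lat 77°.
Subsquare n=13, d=3: +13·0.0833333° lon, +3·0.0416667° lat → SW at lon -46.9167°, lat 77.125°.
latitude 77.1250, longitude -46.9167.

77.1250, -46.9167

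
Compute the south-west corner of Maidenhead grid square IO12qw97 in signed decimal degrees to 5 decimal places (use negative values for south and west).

Field I=8, O=14: +8·20° lon, +14·10° lat → SW at lon -20°, lat 50°.
Square 1, 2: +1·2° lon, +2·1° lat → SW at lon -18°, lat 52°.
Subsquare q=16, w=22: +16·0.0833333° lon, +22·0.0416667° lat → SW at lon -16.6667°, lat 52.9167°.
Extended square 9, 7: +9·0.00833333° lon, +7·0.00416667° lat → SW at lon -16.5917°, lat 52.9458°.
latitude 52.94583, longitude -16.59167.

52.94583, -16.59167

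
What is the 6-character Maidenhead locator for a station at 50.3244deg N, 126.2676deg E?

Offset from 180°W / 90°S: lon 306.2676°, lat 140.3244°.
Field (20°×10°, letters A–R): lon ⌊306.2676/20⌋ = 15 → P; lat ⌊140.3244/10⌋ = 14 → O.
Square (2°×1°, digits 0–9): lon ⌊6.2676/2⌋ = 3; lat ⌊0.3244/1⌋ = 0.
Subsquare (5′×2.5′, letters a–x): lon ⌊0.2676/0.0833333⌋ = 3 → d; lat ⌊0.3244/0.0416667⌋ = 7 → h.

PO30dh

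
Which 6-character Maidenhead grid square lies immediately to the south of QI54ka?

Latitude subsquare a = 0; −1 → -1, wraps to 23 = x, carry into square.
Latitude square 4; −1 → 3.
The longitude characters are unchanged.

QI53kx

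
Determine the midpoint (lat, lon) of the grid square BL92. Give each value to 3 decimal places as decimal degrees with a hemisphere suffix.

22.500° N, 141.000° W

Field B=1, L=11: +1·20° lon, +11·10° lat → SW at lon -160°, lat 20°.
Square 9, 2: +9·2° lon, +2·1° lat → SW at lon -142°, lat 22°.
Cell spans 2° lon × 1° lat. Centre is SW corner plus half of each.
latitude 22.500° N, longitude 141.000° W.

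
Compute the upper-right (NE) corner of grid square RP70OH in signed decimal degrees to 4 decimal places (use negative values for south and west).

60.3333, 175.2500

Field R=17, P=15: +17·20° lon, +15·10° lat → SW at lon 160°, lat 60°.
Square 7, 0: +7·2° lon, +0·1° lat → SW at lon 174°, lat 60°.
Subsquare o=14, h=7: +14·0.0833333° lon, +7·0.0416667° lat → SW at lon 175.167°, lat 60.2917°.
Cell spans 0.0833333° lon × 0.0416667° lat. NE corner is SW corner plus one full cell.
latitude 60.3333, longitude 175.2500.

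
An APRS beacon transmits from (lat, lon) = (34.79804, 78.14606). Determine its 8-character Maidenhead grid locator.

Add 180° to longitude and 90° to latitude: 258.14606, 124.79804.
Field: 258.14606/20 → 12 → M, 124.79804/10 → 12 → M; chars MM.
Square: 18.14606/2 → 9, 4.79804/1 → 4; chars 94.
Subsquare: 0.14606/0.0833333 → 1 → b, 0.79804/0.0416667 → 19 → t; chars bt.
Extended square: 0.06273/0.00833333 → 7, 0.00637/0.00416667 → 1; chars 71.

MM94bt71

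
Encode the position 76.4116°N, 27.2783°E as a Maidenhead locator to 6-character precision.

KQ36pj

Add 180° to longitude and 90° to latitude: 207.2783, 166.4116.
Field (20°×10°, letters A–R): 207.2783/20 → 10 → K, 166.4116/10 → 16 → Q; chars KQ.
Square (2°×1°, digits 0–9): 7.2783/2 → 3, 6.4116/1 → 6; chars 36.
Subsquare (5′×2.5′, letters a–x): 1.2783/0.0833333 → 15 → p, 0.4116/0.0416667 → 9 → j; chars pj.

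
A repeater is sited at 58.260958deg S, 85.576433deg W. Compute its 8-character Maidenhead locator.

Offset from 180°W / 90°S: lon 94.42357°, lat 31.73904°.
Field: lon ⌊94.42357/20⌋ = 4 → E; lat ⌊31.73904/10⌋ = 3 → D.
Square: lon ⌊14.42357/2⌋ = 7; lat ⌊1.73904/1⌋ = 1.
Subsquare: lon ⌊0.42357/0.0833333⌋ = 5 → f; lat ⌊0.73904/0.0416667⌋ = 17 → r.
Extended square: lon ⌊0.00690/0.00833333⌋ = 0; lat ⌊0.03071/0.00416667⌋ = 7.

ED71fr07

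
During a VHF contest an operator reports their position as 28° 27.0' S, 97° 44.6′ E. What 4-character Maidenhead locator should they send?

Offset from 180°W / 90°S: lon 277.74°, lat 61.55°.
Field (20°×10°, letters A–R): lon ⌊277.74/20⌋ = 13 → N; lat ⌊61.55/10⌋ = 6 → G.
Square (2°×1°, digits 0–9): lon ⌊17.74/2⌋ = 8; lat ⌊1.55/1⌋ = 1.

NG81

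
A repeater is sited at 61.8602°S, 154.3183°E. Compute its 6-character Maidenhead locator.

Add 180° to longitude and 90° to latitude: 334.3183, 28.1398.
Field: 334.3183/20 → 16 → Q, 28.1398/10 → 2 → C; chars QC.
Square: 14.3183/2 → 7, 8.1398/1 → 8; chars 78.
Subsquare: 0.3183/0.0833333 → 3 → d, 0.1398/0.0416667 → 3 → d; chars dd.

QC78dd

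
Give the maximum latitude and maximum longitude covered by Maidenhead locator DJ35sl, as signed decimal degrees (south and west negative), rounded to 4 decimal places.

5.5000, -112.4167

Field D=3, J=9: +3·20° lon, +9·10° lat → SW at lon -120°, lat 0°.
Square 3, 5: +3·2° lon, +5·1° lat → SW at lon -114°, lat 5°.
Subsquare s=18, l=11: +18·0.0833333° lon, +11·0.0416667° lat → SW at lon -112.5°, lat 5.45833°.
Cell spans 0.0833333° lon × 0.0416667° lat. NE corner is SW corner plus one full cell.
latitude 5.5000, longitude -112.4167.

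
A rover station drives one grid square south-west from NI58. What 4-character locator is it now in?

NI47

Longitude square 5; −1 → 4.
Latitude square 8; −1 → 7.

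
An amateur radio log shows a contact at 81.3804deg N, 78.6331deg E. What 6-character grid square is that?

Offset from 180°W / 90°S: lon 258.6331°, lat 171.3804°.
Field: 258.6331/20 → 12 → M, 171.3804/10 → 17 → R; chars MR.
Square: 18.6331/2 → 9, 1.3804/1 → 1; chars 91.
Subsquare: 0.6331/0.0833333 → 7 → h, 0.3804/0.0416667 → 9 → j; chars hj.

MR91hj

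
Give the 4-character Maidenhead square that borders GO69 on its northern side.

Latitude square 9; +1 → 10, wraps to 0, carry into field.
Latitude field O = 14; +1 → 15 = P.
The longitude characters are unchanged.

GP60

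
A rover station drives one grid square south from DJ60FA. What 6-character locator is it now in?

DI69fx

Latitude subsquare a = 0; −1 → -1, wraps to 23 = x, carry into square.
Latitude square 0; −1 → -1, wraps to 9, carry into field.
Latitude field J = 9; −1 → 8 = I.
The longitude characters are unchanged.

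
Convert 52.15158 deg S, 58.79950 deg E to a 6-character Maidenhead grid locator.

LD97ju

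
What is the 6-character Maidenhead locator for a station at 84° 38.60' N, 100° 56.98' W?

DR94mp

Shift to the Maidenhead origin (180°W, 90°S): lon 79.0503, lat 174.6433.
Field: lon ⌊79.0503/20⌋ = 3 → D; lat ⌊174.6433/10⌋ = 17 → R.
Square: lon ⌊19.0503/2⌋ = 9; lat ⌊4.6433/1⌋ = 4.
Subsquare: lon ⌊1.0503/0.0833333⌋ = 12 → m; lat ⌊0.6433/0.0416667⌋ = 15 → p.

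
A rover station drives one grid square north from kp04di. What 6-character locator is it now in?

Latitude subsquare i = 8; +1 → 9 = j.
The longitude characters are unchanged.

KP04dj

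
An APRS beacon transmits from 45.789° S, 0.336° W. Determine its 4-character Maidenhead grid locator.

IE94

Shift to the Maidenhead origin (180°W, 90°S): lon 179.66, lat 44.21.
Field: lon ⌊179.66/20⌋ = 8 → I; lat ⌊44.21/10⌋ = 4 → E.
Square: lon ⌊19.66/2⌋ = 9; lat ⌊4.21/1⌋ = 4.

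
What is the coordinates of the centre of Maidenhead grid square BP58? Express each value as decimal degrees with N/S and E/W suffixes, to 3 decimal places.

Field B=1, P=15: +1·20° lon, +15·10° lat → SW at lon -160°, lat 60°.
Square 5, 8: +5·2° lon, +8·1° lat → SW at lon -150°, lat 68°.
Cell spans 2° lon × 1° lat. Centre is SW corner plus half of each.
latitude 68.500° N, longitude 149.000° W.

68.500° N, 149.000° W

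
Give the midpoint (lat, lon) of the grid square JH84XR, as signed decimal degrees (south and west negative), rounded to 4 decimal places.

-15.2708, 17.9583

Field J=9, H=7: +9·20° lon, +7·10° lat → SW at lon 0°, lat -20°.
Square 8, 4: +8·2° lon, +4·1° lat → SW at lon 16°, lat -16°.
Subsquare x=23, r=17: +23·0.0833333° lon, +17·0.0416667° lat → SW at lon 17.9167°, lat -15.2917°.
Cell spans 0.0833333° lon × 0.0416667° lat. Centre is SW corner plus half of each.
latitude -15.2708, longitude 17.9583.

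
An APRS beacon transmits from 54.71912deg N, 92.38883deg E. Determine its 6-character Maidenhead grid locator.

Add 180° to longitude and 90° to latitude: 272.3888, 144.7191.
Field: 272.3888/20 → 13 → N, 144.7191/10 → 14 → O; chars NO.
Square: 12.3888/2 → 6, 4.7191/1 → 4; chars 64.
Subsquare: 0.3888/0.0833333 → 4 → e, 0.7191/0.0416667 → 17 → r; chars er.

NO64er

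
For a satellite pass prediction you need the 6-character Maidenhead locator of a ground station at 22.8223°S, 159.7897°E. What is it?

Shift to the Maidenhead origin (180°W, 90°S): lon 339.7897, lat 67.1777.
Field (20°×10°, letters A–R): 339.7897/20 → 16 → Q, 67.1777/10 → 6 → G; chars QG.
Square (2°×1°, digits 0–9): 19.7897/2 → 9, 7.1777/1 → 7; chars 97.
Subsquare (5′×2.5′, letters a–x): 1.7897/0.0833333 → 21 → v, 0.1777/0.0416667 → 4 → e; chars ve.

QG97ve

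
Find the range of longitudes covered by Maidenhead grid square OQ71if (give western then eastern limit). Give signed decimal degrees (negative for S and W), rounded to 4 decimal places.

Field O=14, Q=16: +14·20° lon, +16·10° lat → SW at lon 100°, lat 70°.
Square 7, 1: +7·2° lon, +1·1° lat → SW at lon 114°, lat 71°.
Subsquare i=8, f=5: +8·0.0833333° lon, +5·0.0416667° lat → SW at lon 114.667°, lat 71.2083°.
Cell spans 0.0833333° lon × 0.0416667° lat.
west 114.6667, east 114.7500.

114.6667, 114.7500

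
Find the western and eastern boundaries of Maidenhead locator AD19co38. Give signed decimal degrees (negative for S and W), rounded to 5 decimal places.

-177.80833, -177.80000

Field A=0, D=3: +0·20° lon, +3·10° lat → SW at lon -180°, lat -60°.
Square 1, 9: +1·2° lon, +9·1° lat → SW at lon -178°, lat -51°.
Subsquare c=2, o=14: +2·0.0833333° lon, +14·0.0416667° lat → SW at lon -177.833°, lat -50.4167°.
Extended square 3, 8: +3·0.00833333° lon, +8·0.00416667° lat → SW at lon -177.808°, lat -50.3833°.
Cell spans 0.00833333° lon × 0.00416667° lat.
west -177.80833, east -177.80000.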